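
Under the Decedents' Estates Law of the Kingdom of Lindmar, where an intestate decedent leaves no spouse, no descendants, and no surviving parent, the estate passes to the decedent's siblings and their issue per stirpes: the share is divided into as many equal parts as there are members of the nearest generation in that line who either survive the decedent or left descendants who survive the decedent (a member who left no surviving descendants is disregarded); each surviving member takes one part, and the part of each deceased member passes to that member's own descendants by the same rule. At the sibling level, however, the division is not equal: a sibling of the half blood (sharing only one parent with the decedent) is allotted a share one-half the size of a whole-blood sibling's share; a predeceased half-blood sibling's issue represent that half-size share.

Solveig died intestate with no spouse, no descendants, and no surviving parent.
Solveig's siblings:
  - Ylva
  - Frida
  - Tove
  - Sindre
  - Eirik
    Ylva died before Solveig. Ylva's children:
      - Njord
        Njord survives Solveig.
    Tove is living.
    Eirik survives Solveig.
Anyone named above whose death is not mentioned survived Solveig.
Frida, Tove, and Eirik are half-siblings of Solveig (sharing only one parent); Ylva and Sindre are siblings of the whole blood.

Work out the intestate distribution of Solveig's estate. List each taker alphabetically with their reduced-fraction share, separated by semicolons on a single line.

No spouse, descendants, or parent survives, so the estate passes to Solveig's siblings per stirpes.
Half-blood siblings count for one-half the weight of whole-blood siblings at the initial division.
Dividing 1 in proportion to weights (total weight 7/2): Ylva (weight 1) → 2/7; Frida (weight 1/2) → 1/7; Tove (weight 1/2) → 1/7; Sindre (weight 1) → 2/7; Eirik (weight 1/2) → 1/7.
Ylva predeceased; the 2/7 allotted to Ylva's branch passes to Ylva's issue by representation.
Njord is the sole taker at this level and receives the full 2/7.
Frida is living and takes 1/7.
Tove is living and takes 1/7.
Sindre is living and takes 2/7.
Eirik is living and takes 1/7.

Eirik 1/7; Frida 1/7; Njord 2/7; Sindre 2/7; Tove 1/7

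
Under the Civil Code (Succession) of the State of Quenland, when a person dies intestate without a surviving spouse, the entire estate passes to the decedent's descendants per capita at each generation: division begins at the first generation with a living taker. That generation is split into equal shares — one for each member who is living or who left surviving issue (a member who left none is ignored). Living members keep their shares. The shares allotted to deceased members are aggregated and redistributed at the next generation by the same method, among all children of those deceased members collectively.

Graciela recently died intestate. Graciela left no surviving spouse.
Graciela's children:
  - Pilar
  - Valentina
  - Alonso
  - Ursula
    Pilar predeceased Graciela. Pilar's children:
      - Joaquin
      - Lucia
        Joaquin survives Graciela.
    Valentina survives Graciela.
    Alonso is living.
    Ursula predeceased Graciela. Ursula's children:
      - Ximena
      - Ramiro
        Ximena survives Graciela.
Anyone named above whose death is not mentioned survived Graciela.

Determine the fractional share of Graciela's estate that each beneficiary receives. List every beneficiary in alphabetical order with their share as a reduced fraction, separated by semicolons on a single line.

There is no surviving spouse, so the entire estate passes to Graciela's descendants per capita at each generation.
At generation 1 (Pilar, Valentina, Alonso, Ursula) there are 4 shares of (1)/4 = 1/4 each.
Living: Valentina and Alonso — each takes 1/4.
Deceased: Pilar and Ursula. Their combined 1/2 is pooled and carried to generation 2.
At generation 2 (Joaquin, Lucia, Ximena, Ramiro) there are 4 shares of (1/2)/4 = 1/8 each.
Living: Joaquin, Lucia, Ximena, and Ramiro — each takes 1/8.

Alonso 1/4; Joaquin 1/8; Lucia 1/8; Ramiro 1/8; Valentina 1/4; Ximena 1/8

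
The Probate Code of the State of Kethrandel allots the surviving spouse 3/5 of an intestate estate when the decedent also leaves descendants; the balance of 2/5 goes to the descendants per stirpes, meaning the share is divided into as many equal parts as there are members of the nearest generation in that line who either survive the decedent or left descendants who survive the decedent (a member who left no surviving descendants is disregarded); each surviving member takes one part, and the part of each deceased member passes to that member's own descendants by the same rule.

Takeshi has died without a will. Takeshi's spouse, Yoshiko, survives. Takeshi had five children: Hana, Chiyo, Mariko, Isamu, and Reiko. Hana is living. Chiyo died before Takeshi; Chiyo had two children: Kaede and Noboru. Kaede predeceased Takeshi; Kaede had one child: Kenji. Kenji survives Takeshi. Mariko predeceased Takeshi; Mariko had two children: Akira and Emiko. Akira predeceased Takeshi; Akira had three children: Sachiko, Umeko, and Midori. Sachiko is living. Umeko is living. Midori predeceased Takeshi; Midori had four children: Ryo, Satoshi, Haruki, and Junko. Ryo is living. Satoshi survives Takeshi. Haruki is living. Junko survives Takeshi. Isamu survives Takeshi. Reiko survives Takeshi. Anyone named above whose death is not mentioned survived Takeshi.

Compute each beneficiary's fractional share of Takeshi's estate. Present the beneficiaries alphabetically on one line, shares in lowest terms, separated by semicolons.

Emiko 1/25; Hana 2/25; Haruki 1/300; Isamu 2/25; Junko 1/300; Kenji 1/25; Noboru 1/25; Reiko 2/25; Ryo 1/300; Sachiko 1/75; Satoshi 1/300; Umeko 1/75; Yoshiko 3/5

Yoshiko, as surviving spouse, takes 3/5.
The remaining 2/5 passes to Takeshi's descendants per stirpes.
The 2/5 is divided into 5 equal shares of 2/25 among Hana, Chiyo, Mariko, Isamu, Reiko.
Hana is living and takes 2/25.
Chiyo predeceased; the 2/25 allotted to Chiyo's branch passes to Chiyo's issue by representation.
The 2/25 is divided into 2 equal shares of 1/25 among Kaede, Noboru.
Kaede predeceased; the 1/25 allotted to Kaede's branch passes to Kaede's issue by representation.
Kenji is the sole taker at this level and receives the full 1/25.
Noboru is living and takes 1/25.
Mariko predeceased; the 2/25 allotted to Mariko's branch passes to Mariko's issue by representation.
The 2/25 is divided into 2 equal shares of 1/25 among Akira, Emiko.
Akira predeceased; the 1/25 allotted to Akira's branch passes to Akira's issue by representation.
The 1/25 is divided into 3 equal shares of 1/75 among Sachiko, Umeko, Midori.
Sachiko is living and takes 1/75.
Umeko is living and takes 1/75.
Midori predeceased; the 1/75 allotted to Midori's branch passes to Midori's issue by representation.
The 1/75 is divided into 4 equal shares of 1/300 among Ryo, Satoshi, Haruki, Junko.
Ryo is living and takes 1/300.
Satoshi is living and takes 1/300.
Haruki is living and takes 1/300.
Junko is living and takes 1/300.
Emiko is living and takes 1/25.
Isamu is living and takes 2/25.
Reiko is living and takes 2/25.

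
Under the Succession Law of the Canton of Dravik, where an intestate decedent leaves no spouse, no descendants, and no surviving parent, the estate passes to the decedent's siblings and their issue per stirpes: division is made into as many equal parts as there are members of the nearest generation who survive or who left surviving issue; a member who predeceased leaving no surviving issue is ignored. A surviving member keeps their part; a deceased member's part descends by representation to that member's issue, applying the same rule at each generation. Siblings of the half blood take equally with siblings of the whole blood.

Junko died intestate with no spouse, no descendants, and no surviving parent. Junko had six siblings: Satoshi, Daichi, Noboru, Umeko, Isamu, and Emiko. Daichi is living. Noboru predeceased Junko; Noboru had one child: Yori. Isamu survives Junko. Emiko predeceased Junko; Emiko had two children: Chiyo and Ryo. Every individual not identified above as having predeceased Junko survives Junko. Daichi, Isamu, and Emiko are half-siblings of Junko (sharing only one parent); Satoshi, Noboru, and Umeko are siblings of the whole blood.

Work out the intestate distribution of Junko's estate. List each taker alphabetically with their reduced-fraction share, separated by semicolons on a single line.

Chiyo 1/12; Daichi 1/6; Isamu 1/6; Ryo 1/12; Satoshi 1/6; Umeko 1/6; Yori 1/6

No spouse, descendants, or parent survives, so the estate passes to Junko's siblings per stirpes.
Half-blood and whole-blood siblings take equally under the stated rule.
The estate is divided into 6 equal shares of 1/6 among Satoshi, Daichi, Noboru, Umeko, Isamu, Emiko.
Satoshi is living and takes 1/6.
Daichi is living and takes 1/6.
Noboru predeceased; the 1/6 allotted to Noboru's branch passes to Noboru's issue by representation.
Yori is the sole taker at this level and receives the full 1/6.
Umeko is living and takes 1/6.
Isamu is living and takes 1/6.
Emiko predeceased; the 1/6 allotted to Emiko's branch passes to Emiko's issue by representation.
The 1/6 is divided into 2 equal shares of 1/12 among Chiyo, Ryo.
Chiyo is living and takes 1/12.
Ryo is living and takes 1/12.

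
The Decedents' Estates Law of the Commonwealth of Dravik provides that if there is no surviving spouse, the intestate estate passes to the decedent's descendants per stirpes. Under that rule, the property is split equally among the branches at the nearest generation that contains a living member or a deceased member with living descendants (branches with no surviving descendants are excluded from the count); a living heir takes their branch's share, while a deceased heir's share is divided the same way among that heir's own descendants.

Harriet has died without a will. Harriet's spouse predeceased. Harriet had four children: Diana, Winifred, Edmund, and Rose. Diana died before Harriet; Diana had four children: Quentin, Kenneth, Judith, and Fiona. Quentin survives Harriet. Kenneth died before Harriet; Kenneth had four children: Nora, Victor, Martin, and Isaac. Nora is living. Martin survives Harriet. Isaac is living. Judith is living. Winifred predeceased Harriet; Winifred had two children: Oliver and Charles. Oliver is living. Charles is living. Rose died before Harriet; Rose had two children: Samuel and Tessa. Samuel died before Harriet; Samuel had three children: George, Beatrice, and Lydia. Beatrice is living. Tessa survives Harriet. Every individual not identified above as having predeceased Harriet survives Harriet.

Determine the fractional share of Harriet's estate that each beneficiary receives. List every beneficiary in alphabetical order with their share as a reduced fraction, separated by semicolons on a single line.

Beatrice 1/24; Charles 1/8; Edmund 1/4; Fiona 1/16; George 1/24; Isaac 1/64; Judith 1/16; Lydia 1/24; Martin 1/64; Nora 1/64; Oliver 1/8; Quentin 1/16; Tessa 1/8; Victor 1/64

There is no surviving spouse, so the entire estate passes to Harriet's descendants per stirpes.
The estate is divided into 4 equal shares of 1/4 among Diana, Winifred, Edmund, Rose.
Diana predeceased; the 1/4 allotted to Diana's branch passes to Diana's issue by representation.
The 1/4 is divided into 4 equal shares of 1/16 among Quentin, Kenneth, Judith, Fiona.
Quentin is living and takes 1/16.
Kenneth predeceased; the 1/16 allotted to Kenneth's branch passes to Kenneth's issue by representation.
The 1/16 is divided into 4 equal shares of 1/64 among Nora, Victor, Martin, Isaac.
Nora is living and takes 1/64.
Victor is living and takes 1/64.
Martin is living and takes 1/64.
Isaac is living and takes 1/64.
Judith is living and takes 1/16.
Fiona is living and takes 1/16.
Winifred predeceased; the 1/4 allotted to Winifred's branch passes to Winifred's issue by representation.
The 1/4 is divided into 2 equal shares of 1/8 among Oliver, Charles.
Oliver is living and takes 1/8.
Charles is living and takes 1/8.
Edmund is living and takes 1/4.
Rose predeceased; the 1/4 allotted to Rose's branch passes to Rose's issue by representation.
The 1/4 is divided into 2 equal shares of 1/8 among Samuel, Tessa.
Samuel predeceased; the 1/8 allotted to Samuel's branch passes to Samuel's issue by representation.
The 1/8 is divided into 3 equal shares of 1/24 among George, Beatrice, Lydia.
George is living and takes 1/24.
Beatrice is living and takes 1/24.
Lydia is living and takes 1/24.
Tessa is living and takes 1/8.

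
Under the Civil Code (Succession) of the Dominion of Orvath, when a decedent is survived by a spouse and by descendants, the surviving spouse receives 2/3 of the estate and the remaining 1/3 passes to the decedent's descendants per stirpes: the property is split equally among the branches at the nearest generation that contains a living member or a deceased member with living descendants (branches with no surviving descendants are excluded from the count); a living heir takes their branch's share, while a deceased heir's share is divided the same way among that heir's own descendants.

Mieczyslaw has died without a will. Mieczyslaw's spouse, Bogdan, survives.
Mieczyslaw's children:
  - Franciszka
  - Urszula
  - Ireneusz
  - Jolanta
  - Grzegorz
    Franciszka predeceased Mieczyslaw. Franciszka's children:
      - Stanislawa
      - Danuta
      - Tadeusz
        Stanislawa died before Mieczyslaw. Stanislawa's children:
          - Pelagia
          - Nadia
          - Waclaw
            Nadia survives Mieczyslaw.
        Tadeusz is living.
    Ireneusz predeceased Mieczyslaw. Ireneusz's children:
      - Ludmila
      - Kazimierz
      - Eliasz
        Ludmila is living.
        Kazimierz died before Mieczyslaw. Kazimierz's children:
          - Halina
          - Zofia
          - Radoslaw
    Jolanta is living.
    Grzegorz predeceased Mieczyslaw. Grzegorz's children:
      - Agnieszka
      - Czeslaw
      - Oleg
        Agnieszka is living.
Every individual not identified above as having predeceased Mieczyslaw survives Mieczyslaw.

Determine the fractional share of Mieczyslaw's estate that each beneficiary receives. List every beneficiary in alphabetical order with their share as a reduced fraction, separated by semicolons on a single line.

Agnieszka 1/45; Bogdan 2/3; Czeslaw 1/45; Danuta 1/45; Eliasz 1/45; Halina 1/135; Jolanta 1/15; Ludmila 1/45; Nadia 1/135; Oleg 1/45; Pelagia 1/135; Radoslaw 1/135; Tadeusz 1/45; Urszula 1/15; Waclaw 1/135; Zofia 1/135

Bogdan, as surviving spouse, takes 2/3.
The remaining 1/3 passes to Mieczyslaw's descendants per stirpes.
The 1/3 is divided into 5 equal shares of 1/15 among Franciszka, Urszula, Ireneusz, Jolanta, Grzegorz.
Franciszka predeceased; the 1/15 allotted to Franciszka's branch passes to Franciszka's issue by representation.
The 1/15 is divided into 3 equal shares of 1/45 among Stanislawa, Danuta, Tadeusz.
Stanislawa predeceased; the 1/45 allotted to Stanislawa's branch passes to Stanislawa's issue by representation.
The 1/45 is divided into 3 equal shares of 1/135 among Pelagia, Nadia, Waclaw.
Pelagia is living and takes 1/135.
Nadia is living and takes 1/135.
Waclaw is living and takes 1/135.
Danuta is living and takes 1/45.
Tadeusz is living and takes 1/45.
Urszula is living and takes 1/15.
Ireneusz predeceased; the 1/15 allotted to Ireneusz's branch passes to Ireneusz's issue by representation.
The 1/15 is divided into 3 equal shares of 1/45 among Ludmila, Kazimierz, Eliasz.
Ludmila is living and takes 1/45.
Kazimierz predeceased; the 1/45 allotted to Kazimierz's branch passes to Kazimierz's issue by representation.
The 1/45 is divided into 3 equal shares of 1/135 among Halina, Zofia, Radoslaw.
Halina is living and takes 1/135.
Zofia is living and takes 1/135.
Radoslaw is living and takes 1/135.
Eliasz is living and takes 1/45.
Jolanta is living and takes 1/15.
Grzegorz predeceased; the 1/15 allotted to Grzegorz's branch passes to Grzegorz's issue by representation.
The 1/15 is divided into 3 equal shares of 1/45 among Agnieszka, Czeslaw, Oleg.
Agnieszka is living and takes 1/45.
Czeslaw is living and takes 1/45.
Oleg is living and takes 1/45.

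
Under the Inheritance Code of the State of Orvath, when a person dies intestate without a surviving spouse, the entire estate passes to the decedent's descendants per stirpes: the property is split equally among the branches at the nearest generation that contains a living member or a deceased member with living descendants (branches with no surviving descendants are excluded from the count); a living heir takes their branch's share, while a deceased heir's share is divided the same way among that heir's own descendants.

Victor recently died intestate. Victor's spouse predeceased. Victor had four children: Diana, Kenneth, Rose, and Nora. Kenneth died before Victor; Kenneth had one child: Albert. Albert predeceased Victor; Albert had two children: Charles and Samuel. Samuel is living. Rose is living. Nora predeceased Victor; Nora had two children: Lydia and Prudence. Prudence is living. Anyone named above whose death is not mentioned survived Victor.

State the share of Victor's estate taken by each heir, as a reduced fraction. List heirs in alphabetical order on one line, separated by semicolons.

There is no surviving spouse, so the entire estate passes to Victor's descendants per stirpes.
The estate is divided into 4 equal shares of 1/4 among Diana, Kenneth, Rose, Nora.
Diana is living and takes 1/4.
Kenneth predeceased; the 1/4 allotted to Kenneth's branch passes to Kenneth's issue by representation.
Albert's line is the sole branch at this level, so the full 1/4 passes to Albert's issue by representation.
The 1/4 is divided into 2 equal shares of 1/8 among Charles, Samuel.
Charles is living and takes 1/8.
Samuel is living and takes 1/8.
Rose is living and takes 1/4.
Nora predeceased; the 1/4 allotted to Nora's branch passes to Nora's issue by representation.
The 1/4 is divided into 2 equal shares of 1/8 among Lydia, Prudence.
Lydia is living and takes 1/8.
Prudence is living and takes 1/8.

Charles 1/8; Diana 1/4; Lydia 1/8; Prudence 1/8; Rose 1/4; Samuel 1/8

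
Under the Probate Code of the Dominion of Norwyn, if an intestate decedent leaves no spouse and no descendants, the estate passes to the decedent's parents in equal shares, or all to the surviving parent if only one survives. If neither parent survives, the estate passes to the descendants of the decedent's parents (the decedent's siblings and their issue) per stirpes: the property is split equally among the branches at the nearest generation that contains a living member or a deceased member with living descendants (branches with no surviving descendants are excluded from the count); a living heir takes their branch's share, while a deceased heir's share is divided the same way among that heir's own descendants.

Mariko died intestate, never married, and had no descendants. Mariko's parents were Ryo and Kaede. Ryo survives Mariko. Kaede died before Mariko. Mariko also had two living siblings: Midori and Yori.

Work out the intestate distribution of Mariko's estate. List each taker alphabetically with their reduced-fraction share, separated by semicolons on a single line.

Only one parent, Ryo, survives, so Ryo takes the entire estate. The siblings take nothing because a surviving parent has priority.

Ryo 1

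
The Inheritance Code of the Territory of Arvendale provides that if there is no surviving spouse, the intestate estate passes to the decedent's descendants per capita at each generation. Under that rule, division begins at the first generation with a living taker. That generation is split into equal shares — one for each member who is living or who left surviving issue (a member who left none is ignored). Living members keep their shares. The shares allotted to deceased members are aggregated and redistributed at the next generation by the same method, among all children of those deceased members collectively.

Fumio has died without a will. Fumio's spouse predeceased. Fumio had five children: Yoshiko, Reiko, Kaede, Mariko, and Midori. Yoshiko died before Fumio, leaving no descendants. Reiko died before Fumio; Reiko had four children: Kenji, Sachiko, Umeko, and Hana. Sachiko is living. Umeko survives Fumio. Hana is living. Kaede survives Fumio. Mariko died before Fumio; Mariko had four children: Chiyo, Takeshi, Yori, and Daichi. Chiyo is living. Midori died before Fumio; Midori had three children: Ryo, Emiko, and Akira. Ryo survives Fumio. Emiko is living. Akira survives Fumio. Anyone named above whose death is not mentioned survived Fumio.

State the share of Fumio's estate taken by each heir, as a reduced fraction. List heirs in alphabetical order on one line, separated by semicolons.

There is no surviving spouse, so the entire estate passes to Fumio's descendants per capita at each generation.
At generation 1 (Reiko, Kaede, Mariko, Midori) there are 4 shares of (1)/4 = 1/4 each.
Living: Kaede — each takes 1/4.
Deceased: Reiko, Mariko, and Midori. Their combined 3/4 is pooled and carried to generation 2.
At generation 2 (Kenji, Sachiko, Umeko, Hana, Chiyo, Takeshi, Yori, Daichi, Ryo, Emiko, Akira) there are 11 shares of (3/4)/11 = 3/44 each.
Living: Kenji, Sachiko, Umeko, Hana, Chiyo, Takeshi, Yori, Daichi, Ryo, Emiko, and Akira — each takes 3/44.

Akira 3/44; Chiyo 3/44; Daichi 3/44; Emiko 3/44; Hana 3/44; Kaede 1/4; Kenji 3/44; Ryo 3/44; Sachiko 3/44; Takeshi 3/44; Umeko 3/44; Yori 3/44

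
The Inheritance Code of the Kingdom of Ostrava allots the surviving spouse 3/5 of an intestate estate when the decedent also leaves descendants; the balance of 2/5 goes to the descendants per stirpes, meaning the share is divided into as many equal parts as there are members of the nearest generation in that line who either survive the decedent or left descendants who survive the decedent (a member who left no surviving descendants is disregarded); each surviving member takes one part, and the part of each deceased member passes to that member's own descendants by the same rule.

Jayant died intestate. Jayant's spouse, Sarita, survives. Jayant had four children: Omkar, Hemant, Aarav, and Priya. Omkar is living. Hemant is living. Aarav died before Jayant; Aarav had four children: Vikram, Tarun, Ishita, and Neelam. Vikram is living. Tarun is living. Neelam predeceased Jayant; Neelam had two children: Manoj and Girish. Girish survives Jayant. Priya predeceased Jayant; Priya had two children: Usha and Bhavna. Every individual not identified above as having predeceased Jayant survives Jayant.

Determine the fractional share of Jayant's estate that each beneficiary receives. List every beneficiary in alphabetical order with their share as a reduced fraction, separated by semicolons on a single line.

Sarita, as surviving spouse, takes 3/5.
The remaining 2/5 passes to Jayant's descendants per stirpes.
The 2/5 is divided into 4 equal shares of 1/10 among Omkar, Hemant, Aarav, Priya.
Omkar is living and takes 1/10.
Hemant is living and takes 1/10.
Aarav predeceased; the 1/10 allotted to Aarav's branch passes to Aarav's issue by representation.
The 1/10 is divided into 4 equal shares of 1/40 among Vikram, Tarun, Ishita, Neelam.
Vikram is living and takes 1/40.
Tarun is living and takes 1/40.
Ishita is living and takes 1/40.
Neelam predeceased; the 1/40 allotted to Neelam's branch passes to Neelam's issue by representation.
The 1/40 is divided into 2 equal shares of 1/80 among Manoj, Girish.
Manoj is living and takes 1/80.
Girish is living and takes 1/80.
Priya predeceased; the 1/10 allotted to Priya's branch passes to Priya's issue by representation.
The 1/10 is divided into 2 equal shares of 1/20 among Usha, Bhavna.
Usha is living and takes 1/20.
Bhavna is living and takes 1/20.

Bhavna 1/20; Girish 1/80; Hemant 1/10; Ishita 1/40; Manoj 1/80; Omkar 1/10; Sarita 3/5; Tarun 1/40; Usha 1/20; Vikram 1/40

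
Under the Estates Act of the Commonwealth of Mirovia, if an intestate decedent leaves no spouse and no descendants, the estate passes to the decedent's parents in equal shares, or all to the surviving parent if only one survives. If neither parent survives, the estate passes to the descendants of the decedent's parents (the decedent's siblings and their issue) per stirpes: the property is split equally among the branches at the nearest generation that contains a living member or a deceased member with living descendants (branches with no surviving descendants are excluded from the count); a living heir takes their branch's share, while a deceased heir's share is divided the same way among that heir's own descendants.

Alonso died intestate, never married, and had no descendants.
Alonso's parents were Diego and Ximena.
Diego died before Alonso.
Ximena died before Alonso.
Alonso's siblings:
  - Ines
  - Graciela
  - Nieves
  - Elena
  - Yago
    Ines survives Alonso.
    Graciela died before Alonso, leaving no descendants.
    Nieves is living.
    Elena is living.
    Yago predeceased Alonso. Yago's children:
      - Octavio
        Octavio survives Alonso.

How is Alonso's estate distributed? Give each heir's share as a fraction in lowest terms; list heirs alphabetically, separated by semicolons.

Elena 1/4; Ines 1/4; Nieves 1/4; Octavio 1/4

Neither parent survives and there are no descendants, so the estate passes to Alonso's siblings and their issue per stirpes.
Graciela left no surviving issue, so that branch lapses and is disregarded.
The estate is divided into 4 equal shares of 1/4 among Ines, Nieves, Elena, Yago.
Ines is living and takes 1/4.
Nieves is living and takes 1/4.
Elena is living and takes 1/4.
Yago predeceased; the 1/4 allotted to Yago's branch passes to Yago's issue by representation.
Octavio is the sole taker at this level and receives the full 1/4.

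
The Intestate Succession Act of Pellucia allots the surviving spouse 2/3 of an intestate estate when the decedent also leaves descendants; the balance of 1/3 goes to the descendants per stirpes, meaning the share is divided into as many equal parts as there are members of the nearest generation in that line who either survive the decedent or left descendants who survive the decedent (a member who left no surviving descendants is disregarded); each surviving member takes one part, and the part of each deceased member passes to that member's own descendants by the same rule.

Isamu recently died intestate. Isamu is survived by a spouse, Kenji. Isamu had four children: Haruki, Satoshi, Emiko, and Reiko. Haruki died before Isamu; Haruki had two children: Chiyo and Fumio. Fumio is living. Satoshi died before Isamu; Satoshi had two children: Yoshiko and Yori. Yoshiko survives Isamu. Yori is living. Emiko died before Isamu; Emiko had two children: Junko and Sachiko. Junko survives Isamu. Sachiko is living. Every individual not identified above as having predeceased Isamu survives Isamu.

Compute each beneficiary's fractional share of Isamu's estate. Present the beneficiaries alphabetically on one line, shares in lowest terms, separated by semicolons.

Kenji, as surviving spouse, takes 2/3.
The remaining 1/3 passes to Isamu's descendants per stirpes.
The 1/3 is divided into 4 equal shares of 1/12 among Haruki, Satoshi, Emiko, Reiko.
Haruki predeceased; the 1/12 allotted to Haruki's branch passes to Haruki's issue by representation.
The 1/12 is divided into 2 equal shares of 1/24 among Chiyo, Fumio.
Chiyo is living and takes 1/24.
Fumio is living and takes 1/24.
Satoshi predeceased; the 1/12 allotted to Satoshi's branch passes to Satoshi's issue by representation.
The 1/12 is divided into 2 equal shares of 1/24 among Yoshiko, Yori.
Yoshiko is living and takes 1/24.
Yori is living and takes 1/24.
Emiko predeceased; the 1/12 allotted to Emiko's branch passes to Emiko's issue by representation.
The 1/12 is divided into 2 equal shares of 1/24 among Junko, Sachiko.
Junko is living and takes 1/24.
Sachiko is living and takes 1/24.
Reiko is living and takes 1/12.

Chiyo 1/24; Fumio 1/24; Junko 1/24; Kenji 2/3; Reiko 1/12; Sachiko 1/24; Yori 1/24; Yoshiko 1/24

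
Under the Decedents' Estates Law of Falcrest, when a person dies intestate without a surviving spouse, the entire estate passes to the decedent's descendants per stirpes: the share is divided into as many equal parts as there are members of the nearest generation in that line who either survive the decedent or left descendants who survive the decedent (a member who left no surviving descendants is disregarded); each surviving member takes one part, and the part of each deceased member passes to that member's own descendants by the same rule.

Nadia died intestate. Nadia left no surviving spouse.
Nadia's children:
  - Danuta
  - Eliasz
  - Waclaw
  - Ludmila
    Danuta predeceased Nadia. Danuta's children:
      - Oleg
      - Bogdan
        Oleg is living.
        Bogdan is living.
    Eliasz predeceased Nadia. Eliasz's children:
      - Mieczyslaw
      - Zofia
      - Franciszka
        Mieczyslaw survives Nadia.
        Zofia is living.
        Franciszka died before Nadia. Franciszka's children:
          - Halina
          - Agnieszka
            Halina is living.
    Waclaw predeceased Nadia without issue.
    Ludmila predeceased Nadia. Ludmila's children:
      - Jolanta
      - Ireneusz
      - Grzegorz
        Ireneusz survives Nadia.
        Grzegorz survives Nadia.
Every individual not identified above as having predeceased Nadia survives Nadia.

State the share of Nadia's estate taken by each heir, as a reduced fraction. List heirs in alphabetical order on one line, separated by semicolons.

Agnieszka 1/18; Bogdan 1/6; Grzegorz 1/9; Halina 1/18; Ireneusz 1/9; Jolanta 1/9; Mieczyslaw 1/9; Oleg 1/6; Zofia 1/9

There is no surviving spouse, so the entire estate passes to Nadia's descendants per stirpes.
Waclaw left no surviving issue, so that branch lapses and is disregarded.
The estate is divided into 3 equal shares of 1/3 among Danuta, Eliasz, Ludmila.
Danuta predeceased; the 1/3 allotted to Danuta's branch passes to Danuta's issue by representation.
The 1/3 is divided into 2 equal shares of 1/6 among Oleg, Bogdan.
Oleg is living and takes 1/6.
Bogdan is living and takes 1/6.
Eliasz predeceased; the 1/3 allotted to Eliasz's branch passes to Eliasz's issue by representation.
The 1/3 is divided into 3 equal shares of 1/9 among Mieczyslaw, Zofia, Franciszka.
Mieczyslaw is living and takes 1/9.
Zofia is living and takes 1/9.
Franciszka predeceased; the 1/9 allotted to Franciszka's branch passes to Franciszka's issue by representation.
The 1/9 is divided into 2 equal shares of 1/18 among Halina, Agnieszka.
Halina is living and takes 1/18.
Agnieszka is living and takes 1/18.
Ludmila predeceased; the 1/3 allotted to Ludmila's branch passes to Ludmila's issue by representation.
The 1/3 is divided into 3 equal shares of 1/9 among Jolanta, Ireneusz, Grzegorz.
Jolanta is living and takes 1/9.
Ireneusz is living and takes 1/9.
Grzegorz is living and takes 1/9.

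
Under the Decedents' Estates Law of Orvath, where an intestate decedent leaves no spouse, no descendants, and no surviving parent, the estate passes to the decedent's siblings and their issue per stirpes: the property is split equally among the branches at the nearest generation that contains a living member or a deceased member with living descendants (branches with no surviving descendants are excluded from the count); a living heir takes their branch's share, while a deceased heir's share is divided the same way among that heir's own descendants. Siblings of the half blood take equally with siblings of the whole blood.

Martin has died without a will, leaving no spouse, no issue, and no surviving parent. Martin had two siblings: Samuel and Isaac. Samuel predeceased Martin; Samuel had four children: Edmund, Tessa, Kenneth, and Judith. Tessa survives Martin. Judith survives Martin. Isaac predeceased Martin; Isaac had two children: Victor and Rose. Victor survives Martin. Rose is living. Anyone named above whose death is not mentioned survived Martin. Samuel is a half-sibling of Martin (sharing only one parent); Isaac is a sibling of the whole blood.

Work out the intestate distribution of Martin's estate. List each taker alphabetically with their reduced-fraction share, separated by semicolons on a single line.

No spouse, descendants, or parent survives, so the estate passes to Martin's siblings per stirpes.
Half-blood and whole-blood siblings take equally under the stated rule.
The estate is divided into 2 equal shares of 1/2 among Samuel, Isaac.
Samuel predeceased; the 1/2 allotted to Samuel's branch passes to Samuel's issue by representation.
The 1/2 is divided into 4 equal shares of 1/8 among Edmund, Tessa, Kenneth, Judith.
Edmund is living and takes 1/8.
Tessa is living and takes 1/8.
Kenneth is living and takes 1/8.
Judith is living and takes 1/8.
Isaac predeceased; the 1/2 allotted to Isaac's branch passes to Isaac's issue by representation.
The 1/2 is divided into 2 equal shares of 1/4 among Victor, Rose.
Victor is living and takes 1/4.
Rose is living and takes 1/4.

Edmund 1/8; Judith 1/8; Kenneth 1/8; Rose 1/4; Tessa 1/8; Victor 1/4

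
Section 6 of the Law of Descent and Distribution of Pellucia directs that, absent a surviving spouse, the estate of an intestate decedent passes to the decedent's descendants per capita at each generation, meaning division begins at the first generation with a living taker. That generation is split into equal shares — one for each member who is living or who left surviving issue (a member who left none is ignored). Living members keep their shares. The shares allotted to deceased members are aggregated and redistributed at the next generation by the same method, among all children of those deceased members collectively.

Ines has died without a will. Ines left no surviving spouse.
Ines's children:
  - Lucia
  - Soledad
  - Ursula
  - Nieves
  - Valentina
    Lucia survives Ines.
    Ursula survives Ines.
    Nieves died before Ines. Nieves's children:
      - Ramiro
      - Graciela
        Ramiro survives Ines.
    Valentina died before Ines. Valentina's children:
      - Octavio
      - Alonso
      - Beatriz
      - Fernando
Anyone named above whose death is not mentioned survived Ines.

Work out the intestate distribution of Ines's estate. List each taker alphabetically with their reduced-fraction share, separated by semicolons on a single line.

There is no surviving spouse, so the entire estate passes to Ines's descendants per capita at each generation.
At generation 1 (Lucia, Soledad, Ursula, Nieves, Valentina) there are 5 shares of (1)/5 = 1/5 each.
Living: Lucia, Soledad, and Ursula — each takes 1/5.
Deceased: Nieves and Valentina. Their combined 2/5 is pooled and carried to generation 2.
At generation 2 (Ramiro, Graciela, Octavio, Alonso, Beatriz, Fernando) there are 6 shares of (2/5)/6 = 1/15 each.
Living: Ramiro, Graciela, Octavio, Alonso, Beatriz, and Fernando — each takes 1/15.

Alonso 1/15; Beatriz 1/15; Fernando 1/15; Graciela 1/15; Lucia 1/5; Octavio 1/15; Ramiro 1/15; Soledad 1/5; Ursula 1/5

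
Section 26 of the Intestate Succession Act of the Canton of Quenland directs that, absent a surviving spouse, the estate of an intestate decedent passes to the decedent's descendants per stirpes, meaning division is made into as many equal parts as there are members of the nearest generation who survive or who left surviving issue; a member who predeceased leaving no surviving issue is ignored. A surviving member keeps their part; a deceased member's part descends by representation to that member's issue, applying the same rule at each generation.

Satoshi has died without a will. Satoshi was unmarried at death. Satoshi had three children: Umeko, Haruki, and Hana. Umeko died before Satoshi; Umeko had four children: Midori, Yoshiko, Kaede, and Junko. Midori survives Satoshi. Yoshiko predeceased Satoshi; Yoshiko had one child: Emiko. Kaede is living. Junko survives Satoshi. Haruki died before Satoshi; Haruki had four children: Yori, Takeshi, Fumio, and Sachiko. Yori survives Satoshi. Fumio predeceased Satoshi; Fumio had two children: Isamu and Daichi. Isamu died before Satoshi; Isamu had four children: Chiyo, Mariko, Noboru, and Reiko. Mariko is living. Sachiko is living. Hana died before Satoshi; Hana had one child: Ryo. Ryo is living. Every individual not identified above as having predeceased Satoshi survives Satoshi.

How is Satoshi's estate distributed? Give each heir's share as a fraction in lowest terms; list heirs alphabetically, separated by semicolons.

Chiyo 1/96; Daichi 1/24; Emiko 1/12; Junko 1/12; Kaede 1/12; Mariko 1/96; Midori 1/12; Noboru 1/96; Reiko 1/96; Ryo 1/3; Sachiko 1/12; Takeshi 1/12; Yori 1/12

There is no surviving spouse, so the entire estate passes to Satoshi's descendants per stirpes.
The estate is divided into 3 equal shares of 1/3 among Umeko, Haruki, Hana.
Umeko predeceased; the 1/3 allotted to Umeko's branch passes to Umeko's issue by representation.
The 1/3 is divided into 4 equal shares of 1/12 among Midori, Yoshiko, Kaede, Junko.
Midori is living and takes 1/12.
Yoshiko predeceased; the 1/12 allotted to Yoshiko's branch passes to Yoshiko's issue by representation.
Emiko is the sole taker at this level and receives the full 1/12.
Kaede is living and takes 1/12.
Junko is living and takes 1/12.
Haruki predeceased; the 1/3 allotted to Haruki's branch passes to Haruki's issue by representation.
The 1/3 is divided into 4 equal shares of 1/12 among Yori, Takeshi, Fumio, Sachiko.
Yori is living and takes 1/12.
Takeshi is living and takes 1/12.
Fumio predeceased; the 1/12 allotted to Fumio's branch passes to Fumio's issue by representation.
The 1/12 is divided into 2 equal shares of 1/24 among Isamu, Daichi.
Isamu predeceased; the 1/24 allotted to Isamu's branch passes to Isamu's issue by representation.
The 1/24 is divided into 4 equal shares of 1/96 among Chiyo, Mariko, Noboru, Reiko.
Chiyo is living and takes 1/96.
Mariko is living and takes 1/96.
Noboru is living and takes 1/96.
Reiko is living and takes 1/96.
Daichi is living and takes 1/24.
Sachiko is living and takes 1/12.
Hana predeceased; the 1/3 allotted to Hana's branch passes to Hana's issue by representation.
Ryo is the sole taker at this level and receives the full 1/3.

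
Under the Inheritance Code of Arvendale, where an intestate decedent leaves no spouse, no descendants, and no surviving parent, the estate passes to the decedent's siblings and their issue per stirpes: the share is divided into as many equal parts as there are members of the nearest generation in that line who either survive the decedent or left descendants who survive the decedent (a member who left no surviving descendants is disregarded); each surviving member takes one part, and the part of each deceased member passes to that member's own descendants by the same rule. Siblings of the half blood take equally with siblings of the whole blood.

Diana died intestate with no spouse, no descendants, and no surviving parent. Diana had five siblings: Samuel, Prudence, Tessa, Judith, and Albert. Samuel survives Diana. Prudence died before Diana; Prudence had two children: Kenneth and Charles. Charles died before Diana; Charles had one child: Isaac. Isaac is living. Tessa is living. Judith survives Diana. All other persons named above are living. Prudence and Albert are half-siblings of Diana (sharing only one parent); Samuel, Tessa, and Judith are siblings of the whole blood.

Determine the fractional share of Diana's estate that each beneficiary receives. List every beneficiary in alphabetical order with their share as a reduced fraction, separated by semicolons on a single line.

No spouse, descendants, or parent survives, so the estate passes to Diana's siblings per stirpes.
Half-blood and whole-blood siblings take equally under the stated rule.
The estate is divided into 5 equal shares of 1/5 among Samuel, Prudence, Tessa, Judith, Albert.
Samuel is living and takes 1/5.
Prudence predeceased; the 1/5 allotted to Prudence's branch passes to Prudence's issue by representation.
The 1/5 is divided into 2 equal shares of 1/10 among Kenneth, Charles.
Kenneth is living and takes 1/10.
Charles predeceased; the 1/10 allotted to Charles's branch passes to Charles's issue by representation.
Isaac is the sole taker at this level and receives the full 1/10.
Tessa is living and takes 1/5.
Judith is living and takes 1/5.
Albert is living and takes 1/5.

Albert 1/5; Isaac 1/10; Judith 1/5; Kenneth 1/10; Samuel 1/5; Tessa 1/5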